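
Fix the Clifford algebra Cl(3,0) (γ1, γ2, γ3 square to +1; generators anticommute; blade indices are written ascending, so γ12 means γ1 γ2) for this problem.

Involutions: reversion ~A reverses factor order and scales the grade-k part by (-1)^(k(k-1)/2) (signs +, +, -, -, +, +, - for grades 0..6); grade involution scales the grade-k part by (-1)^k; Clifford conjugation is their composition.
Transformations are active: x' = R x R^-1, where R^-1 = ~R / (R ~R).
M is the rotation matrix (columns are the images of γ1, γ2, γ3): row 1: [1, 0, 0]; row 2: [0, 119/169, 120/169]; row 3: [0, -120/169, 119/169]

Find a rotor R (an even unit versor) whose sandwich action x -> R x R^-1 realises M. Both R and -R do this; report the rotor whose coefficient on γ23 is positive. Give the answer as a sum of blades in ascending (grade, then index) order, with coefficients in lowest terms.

Method: write R = a + b12*γ12 + b13*γ13 + b23*γ23 with a^2 + b12^2 + b13^2 + b23^2 = 1 (so R^-1 = ~R). Expanding the columns R e_j ~R gives tr M = 4a^2 - 1 and, from the antisymmetric part, M21 - M12 = -4a*b12, M13 - M31 = 4a*b13, M32 - M23 = -4a*b23.
Here tr M = 407/169, so a^2 = (1 + tr M)/4 = 144/169 and a = ±12/13. Taking a = 12/13: M21 - M12 = 0, M13 - M31 = 0, M32 - M23 = -240/169, giving b12 = 0, b13 = 0, b23 = 5/13, i.e. R = 12/13 + 5/13*γ23.
Its γ23 coefficient is already positive.
Answer: 12/13 + 5/13*γ23. Recall the cover is two-to-one: with M of trace 407/169, both preimages act alike, and the stated γ23 sign chooses the sheet.


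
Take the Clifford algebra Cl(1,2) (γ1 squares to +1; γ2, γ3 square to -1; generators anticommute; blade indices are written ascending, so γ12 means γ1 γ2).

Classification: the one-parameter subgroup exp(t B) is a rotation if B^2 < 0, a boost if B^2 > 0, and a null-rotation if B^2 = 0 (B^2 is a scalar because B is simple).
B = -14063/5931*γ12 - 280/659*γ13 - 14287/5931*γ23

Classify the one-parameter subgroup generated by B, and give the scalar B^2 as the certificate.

B^2 term by term: the squares give (-14063/5931)^2*(γ12)^2 + (-280/659)^2*(γ13)^2 + (-14287/5931)^2*(γ23)^2 = 197767969/35176761*(+1) + 78400/434281*(+1) + 204118369/35176761*(-1) = 0 (each basis 2-blade squares to minus the product of its generators' squares); cross terms between blades sharing an index anticommute and cancel. So B^2 = 0.
Answer: null-rotation, certificate B^2 = 0. Why this suffices: the scalar 0 survives any versor conjugation, so its sign alone determines the class however B is presented.


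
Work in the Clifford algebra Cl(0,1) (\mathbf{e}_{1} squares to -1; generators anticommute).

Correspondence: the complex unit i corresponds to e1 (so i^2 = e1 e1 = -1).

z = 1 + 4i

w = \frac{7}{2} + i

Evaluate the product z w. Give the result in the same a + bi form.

In blades: z = 1 + 4 e_{1}, w = \frac{7}{2} + e_{1}.
Distribute z over w term by term (generator squares from the signature, products reordered to ascending indices): (1)*w = \frac{7}{2} + e_{1}; (4 e_{1})*w = -4 + 14 e_{1}.
Sum: -\frac{1}{2} + 15 e_{1}; translating back through the correspondence:
Answer: -\frac{1}{2} + 15i


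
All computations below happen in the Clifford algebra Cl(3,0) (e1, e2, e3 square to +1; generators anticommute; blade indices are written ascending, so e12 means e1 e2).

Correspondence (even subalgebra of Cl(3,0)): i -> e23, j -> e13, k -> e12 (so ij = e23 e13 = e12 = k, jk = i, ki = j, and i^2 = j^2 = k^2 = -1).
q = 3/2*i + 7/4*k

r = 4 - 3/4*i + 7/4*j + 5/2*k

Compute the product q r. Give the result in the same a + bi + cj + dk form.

In blades: q = 7/4*e12 + 3/2*e23, r = 4 + 5/2*e12 + 7/4*e13 - 3/4*e23.
Distribute q over r term by term (generator squares from the signature, products reordered to ascending indices): (7/4*e12)*r = -35/8 + 7*e12 - 21/16*e13 - 49/16*e23; (3/2*e23)*r = 9/8 + 21/8*e12 - 15/4*e13 + 6*e23.
Sum: -13/4 + 77/8*e12 - 81/16*e13 + 47/16*e23; translating back through the correspondence:
Answer: -13/4 + 47/16*i - 81/16*j + 77/8*k


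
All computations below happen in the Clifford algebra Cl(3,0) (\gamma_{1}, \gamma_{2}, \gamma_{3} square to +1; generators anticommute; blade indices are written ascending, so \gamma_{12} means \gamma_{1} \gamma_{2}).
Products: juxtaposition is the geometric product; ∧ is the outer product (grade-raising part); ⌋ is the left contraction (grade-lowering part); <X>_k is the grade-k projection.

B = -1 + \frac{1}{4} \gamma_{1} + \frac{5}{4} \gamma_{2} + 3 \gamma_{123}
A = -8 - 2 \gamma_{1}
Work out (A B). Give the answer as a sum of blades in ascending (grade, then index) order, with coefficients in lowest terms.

step 1: \frac{15}{2} - 10 \gamma_{2} - \frac{5}{2} \gamma_{12} - 6 \gamma_{23} - 24 \gamma_{123}
Answer: \frac{15}{2} - 10 \gamma_{2} - \frac{5}{2} \gamma_{12} - 6 \gamma_{23} - 24 \gamma_{123}


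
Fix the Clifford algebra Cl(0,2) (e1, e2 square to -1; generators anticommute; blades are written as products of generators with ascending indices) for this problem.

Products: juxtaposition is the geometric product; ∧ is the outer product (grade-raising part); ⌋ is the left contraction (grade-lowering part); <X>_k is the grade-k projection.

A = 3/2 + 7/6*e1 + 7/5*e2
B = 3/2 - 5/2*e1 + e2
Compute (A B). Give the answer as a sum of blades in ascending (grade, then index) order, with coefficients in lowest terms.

step 1: 113/30 - 2*e1 + 18/5*e2 + 14/3*e1 e2
Answer: 113/30 - 2*e1 + 18/5*e2 + 14/3*e1 e2


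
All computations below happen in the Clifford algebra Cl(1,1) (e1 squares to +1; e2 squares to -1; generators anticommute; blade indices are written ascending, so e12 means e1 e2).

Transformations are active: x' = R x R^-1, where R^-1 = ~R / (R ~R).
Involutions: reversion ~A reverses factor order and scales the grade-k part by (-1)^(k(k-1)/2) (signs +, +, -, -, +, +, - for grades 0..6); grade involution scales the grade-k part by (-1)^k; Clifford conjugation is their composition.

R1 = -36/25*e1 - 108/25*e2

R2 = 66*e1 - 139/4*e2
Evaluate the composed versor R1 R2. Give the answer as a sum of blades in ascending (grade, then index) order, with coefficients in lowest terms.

Distribute over the terms of R1 (each basis-blade product reordered to ascending indices, repeated generators contracted through their squares):
(-36/25*e1) R2 = -2376/25 + 1251/25*e12
(-108/25*e2) R2 = -3753/25 + 7128/25*e12
Summing the partial products and collecting blades:
Answer: -6129/25 + 8379/25*e12


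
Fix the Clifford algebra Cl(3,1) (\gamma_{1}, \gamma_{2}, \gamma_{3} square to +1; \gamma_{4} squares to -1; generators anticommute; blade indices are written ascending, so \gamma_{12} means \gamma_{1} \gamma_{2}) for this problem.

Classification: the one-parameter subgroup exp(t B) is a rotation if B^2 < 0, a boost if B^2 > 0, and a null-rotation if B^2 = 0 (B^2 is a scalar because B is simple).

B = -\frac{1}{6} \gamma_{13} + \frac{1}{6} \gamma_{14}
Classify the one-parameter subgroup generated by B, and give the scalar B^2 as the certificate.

B^2 term by term: the squares give (-\frac{1}{6})^2*(\gamma_{13})^2 + (\frac{1}{6})^2*(\gamma_{14})^2 = \frac{1}{36}*(-1) + \frac{1}{36}*(+1) = 0 (each basis 2-blade squares to minus the product of its generators' squares); cross terms between blades sharing an index anticommute and cancel. So B^2 = 0.
Answer: null-rotation, certificate B^2 = 0. B^2 = 0 is basis-independent, so its sign is the whole story.


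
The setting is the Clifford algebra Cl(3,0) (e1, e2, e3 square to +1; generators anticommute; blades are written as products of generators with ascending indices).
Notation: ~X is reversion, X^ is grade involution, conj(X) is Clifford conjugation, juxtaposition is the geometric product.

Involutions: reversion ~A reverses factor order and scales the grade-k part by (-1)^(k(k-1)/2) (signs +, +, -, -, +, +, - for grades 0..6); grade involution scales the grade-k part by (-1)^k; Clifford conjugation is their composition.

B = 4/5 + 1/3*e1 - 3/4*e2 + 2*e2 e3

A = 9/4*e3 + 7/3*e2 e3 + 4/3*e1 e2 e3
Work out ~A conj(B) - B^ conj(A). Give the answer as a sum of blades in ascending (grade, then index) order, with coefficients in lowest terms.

first term: -14/3 - 8/3*e1 + 9/2*e2 + 71/20*e3 + 7/4*e1 e3 - 2239/720*e2 e3 - 13/45*e1 e2 e3
second term: 14/3 - 8/3*e1 - 9/2*e2 - 71/20*e3 - 1/4*e1 e3 - 2879/720*e2 e3 + 83/45*e1 e2 e3
Answer: -28/3 + 9*e2 + 71/10*e3 + 2*e1 e3 + 8/9*e2 e3 - 32/15*e1 e2 e3


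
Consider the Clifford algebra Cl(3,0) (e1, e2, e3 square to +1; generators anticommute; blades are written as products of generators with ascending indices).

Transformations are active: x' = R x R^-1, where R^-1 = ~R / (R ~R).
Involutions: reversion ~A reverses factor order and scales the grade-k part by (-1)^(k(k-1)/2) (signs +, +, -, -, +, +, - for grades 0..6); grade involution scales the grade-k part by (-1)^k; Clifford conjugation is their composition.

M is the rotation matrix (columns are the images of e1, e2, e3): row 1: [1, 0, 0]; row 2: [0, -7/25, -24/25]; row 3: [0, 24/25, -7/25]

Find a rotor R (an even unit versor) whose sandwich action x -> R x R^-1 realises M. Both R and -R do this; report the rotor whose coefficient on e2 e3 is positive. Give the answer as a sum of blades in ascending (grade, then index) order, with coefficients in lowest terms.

Method: write R = a + b12*e1 e2 + b13*e1 e3 + b23*e2 e3 with a^2 + b12^2 + b13^2 + b23^2 = 1 (so R^-1 = ~R). Expanding the columns R e_j ~R gives tr M = 4a^2 - 1 and, from the antisymmetric part, M21 - M12 = -4a*b12, M13 - M31 = 4a*b13, M32 - M23 = -4a*b23.
Here tr M = 11/25, so a^2 = (1 + tr M)/4 = 9/25 and a = ±3/5. Taking a = 3/5: M21 - M12 = 0, M13 - M31 = 0, M32 - M23 = 48/25, giving b12 = 0, b13 = 0, b23 = -4/5, i.e. R = 3/5 - 4/5*e2 e3.
Its e2 e3 coefficient is negative, so report the other preimage -R.
Answer: -3/5 + 4/5*e2 e3. Recall the cover is two-to-one: with M of trace 11/25, both preimages act alike, and the stated e2 e3 sign chooses the sheet.


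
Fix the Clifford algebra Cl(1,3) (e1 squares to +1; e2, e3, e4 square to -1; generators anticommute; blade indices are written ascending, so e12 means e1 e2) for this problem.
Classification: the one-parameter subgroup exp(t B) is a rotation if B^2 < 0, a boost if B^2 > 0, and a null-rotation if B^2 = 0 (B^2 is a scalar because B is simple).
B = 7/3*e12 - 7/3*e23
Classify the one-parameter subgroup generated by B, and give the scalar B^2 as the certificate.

B^2 term by term: the squares give (7/3)^2*(e12)^2 + (-7/3)^2*(e23)^2 = 49/9*(+1) + 49/9*(-1) = 0 (each basis 2-blade squares to minus the product of its generators' squares); cross terms between blades sharing an index anticommute and cancel. So B^2 = 0.
Answer: null-rotation, certificate B^2 = 0. One invariant decides it: the square 0 survives every conjugation, and its sign is exactly the classification.


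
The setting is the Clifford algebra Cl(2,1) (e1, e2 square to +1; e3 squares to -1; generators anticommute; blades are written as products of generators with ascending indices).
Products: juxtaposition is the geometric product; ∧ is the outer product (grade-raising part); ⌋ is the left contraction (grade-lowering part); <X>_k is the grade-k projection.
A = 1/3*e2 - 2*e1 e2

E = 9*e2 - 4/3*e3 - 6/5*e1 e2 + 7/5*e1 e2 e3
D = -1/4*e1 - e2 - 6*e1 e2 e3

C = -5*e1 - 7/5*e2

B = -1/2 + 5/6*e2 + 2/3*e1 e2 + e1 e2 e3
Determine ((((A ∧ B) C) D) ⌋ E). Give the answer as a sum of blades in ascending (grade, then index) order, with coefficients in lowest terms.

step 1: -1/6*e2 + e1 e2
step 2: 7/30 - 7/5*e1 + 5*e2 - 5/6*e1 e2
step 3: -93/20 + 31/40*e1 - 53/120*e2 - 5*e3 + 53/20*e1 e2 + 30*e1 e3 + 42/5*e2 e3 - 7/5*e1 e2 e3
step 4: -5653/600 + 1123/100*e1 - 4239/50*e2 + 249/100*e3 + 629/50*e1 e2 + 371/600*e1 e3 + 217/200*e2 e3 - 651/100*e1 e2 e3
Answer: -5653/600 + 1123/100*e1 - 4239/50*e2 + 249/100*e3 + 629/50*e1 e2 + 371/600*e1 e3 + 217/200*e2 e3 - 651/100*e1 e2 e3


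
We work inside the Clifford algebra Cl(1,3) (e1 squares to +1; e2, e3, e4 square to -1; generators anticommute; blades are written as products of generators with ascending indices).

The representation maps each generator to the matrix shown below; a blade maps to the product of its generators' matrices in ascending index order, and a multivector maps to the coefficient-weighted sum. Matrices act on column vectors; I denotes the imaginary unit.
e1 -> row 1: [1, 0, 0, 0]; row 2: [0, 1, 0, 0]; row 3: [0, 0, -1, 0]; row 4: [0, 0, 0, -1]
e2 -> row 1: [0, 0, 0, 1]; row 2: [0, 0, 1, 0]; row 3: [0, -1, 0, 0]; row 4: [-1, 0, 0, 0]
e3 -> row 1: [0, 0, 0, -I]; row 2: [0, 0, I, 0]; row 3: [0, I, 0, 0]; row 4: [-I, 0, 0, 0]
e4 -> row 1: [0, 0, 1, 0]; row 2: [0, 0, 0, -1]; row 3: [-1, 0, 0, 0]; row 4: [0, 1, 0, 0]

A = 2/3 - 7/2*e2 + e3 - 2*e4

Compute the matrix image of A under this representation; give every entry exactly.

M = (2/3)*1 + (-7/2)*rho(e2) + (1)*rho(e3) + (-2)*rho(e4), summed entrywise (1 is the identity matrix):
Answer: row 1: [2/3, 0, -2, -7/2 - I]; row 2: [0, 2/3, -7/2 + I, 2]; row 3: [2, 7/2 + I, 2/3, 0]; row 4: [7/2 - I, -2, 0, 2/3]


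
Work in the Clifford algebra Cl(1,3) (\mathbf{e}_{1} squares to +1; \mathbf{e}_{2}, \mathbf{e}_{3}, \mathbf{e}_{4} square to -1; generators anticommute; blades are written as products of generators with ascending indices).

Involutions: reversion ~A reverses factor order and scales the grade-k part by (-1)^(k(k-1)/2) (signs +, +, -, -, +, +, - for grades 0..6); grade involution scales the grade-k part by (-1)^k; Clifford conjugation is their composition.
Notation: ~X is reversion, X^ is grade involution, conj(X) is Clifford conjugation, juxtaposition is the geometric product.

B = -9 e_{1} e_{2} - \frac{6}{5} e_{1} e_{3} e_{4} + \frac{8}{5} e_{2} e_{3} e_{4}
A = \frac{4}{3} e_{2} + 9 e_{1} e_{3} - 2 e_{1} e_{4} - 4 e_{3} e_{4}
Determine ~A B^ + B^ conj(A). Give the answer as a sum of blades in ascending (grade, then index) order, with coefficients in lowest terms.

first term: -\frac{84}{5} e_{1} + \frac{32}{5} e_{2} - \frac{12}{5} e_{3} - \frac{54}{5} e_{4} + 81 e_{2} e_{3} - 18 e_{2} e_{4} + \frac{32}{15} e_{3} e_{4} + \frac{16}{5} e_{1} e_{2} e_{3} + \frac{72}{5} e_{1} e_{2} e_{4} - \frac{188}{5} e_{1} e_{2} e_{3} e_{4}
second term: -\frac{84}{5} e_{1} + \frac{32}{5} e_{2} - \frac{12}{5} e_{3} - \frac{54}{5} e_{4} - 81 e_{2} e_{3} + 18 e_{2} e_{4} - \frac{32}{15} e_{3} e_{4} - \frac{16}{5} e_{1} e_{2} e_{3} - \frac{72}{5} e_{1} e_{2} e_{4} - \frac{188}{5} e_{1} e_{2} e_{3} e_{4}
Answer: -\frac{168}{5} e_{1} + \frac{64}{5} e_{2} - \frac{24}{5} e_{3} - \frac{108}{5} e_{4} - \frac{376}{5} e_{1} e_{2} e_{3} e_{4}


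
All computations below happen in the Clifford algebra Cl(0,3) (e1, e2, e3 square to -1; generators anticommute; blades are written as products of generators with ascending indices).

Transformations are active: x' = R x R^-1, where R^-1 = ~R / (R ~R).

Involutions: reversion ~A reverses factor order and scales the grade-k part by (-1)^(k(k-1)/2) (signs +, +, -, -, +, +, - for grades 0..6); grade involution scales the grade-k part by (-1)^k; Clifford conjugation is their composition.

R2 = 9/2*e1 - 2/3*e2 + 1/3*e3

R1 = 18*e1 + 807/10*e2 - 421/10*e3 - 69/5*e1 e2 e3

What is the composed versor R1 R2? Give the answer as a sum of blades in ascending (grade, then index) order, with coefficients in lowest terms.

Distribute over the terms of R2 (each basis-blade product reordered to ascending indices, repeated generators contracted through their squares):
R1 (9/2*e1) = -81 - 7263/20*e1 e2 + 3789/20*e1 e3 + 621/10*e2 e3
R1 (-2/3*e2) = 269/5 - 12*e1 e2 + 46/5*e1 e3 - 421/15*e2 e3
R1 (1/3*e3) = 421/30 + 23/5*e1 e2 + 6*e1 e3 + 269/10*e2 e3
Summing the partial products and collecting blades:
Answer: -79/6 - 7411/20*e1 e2 + 4093/20*e1 e3 + 914/15*e2 e3


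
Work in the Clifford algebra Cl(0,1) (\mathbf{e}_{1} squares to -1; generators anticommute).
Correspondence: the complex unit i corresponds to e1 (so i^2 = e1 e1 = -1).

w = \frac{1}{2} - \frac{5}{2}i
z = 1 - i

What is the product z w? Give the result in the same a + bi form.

In blades: z = 1 - e_{1}, w = \frac{1}{2} - \frac{5}{2} e_{1}.
Distribute z over w term by term (generator squares from the signature, products reordered to ascending indices): (1)*w = \frac{1}{2} - \frac{5}{2} e_{1}; (-e_{1})*w = -\frac{5}{2} - \frac{1}{2} e_{1}.
Sum: -2 - 3 e_{1}; translating back through the correspondence:
Answer: -2 - 3i


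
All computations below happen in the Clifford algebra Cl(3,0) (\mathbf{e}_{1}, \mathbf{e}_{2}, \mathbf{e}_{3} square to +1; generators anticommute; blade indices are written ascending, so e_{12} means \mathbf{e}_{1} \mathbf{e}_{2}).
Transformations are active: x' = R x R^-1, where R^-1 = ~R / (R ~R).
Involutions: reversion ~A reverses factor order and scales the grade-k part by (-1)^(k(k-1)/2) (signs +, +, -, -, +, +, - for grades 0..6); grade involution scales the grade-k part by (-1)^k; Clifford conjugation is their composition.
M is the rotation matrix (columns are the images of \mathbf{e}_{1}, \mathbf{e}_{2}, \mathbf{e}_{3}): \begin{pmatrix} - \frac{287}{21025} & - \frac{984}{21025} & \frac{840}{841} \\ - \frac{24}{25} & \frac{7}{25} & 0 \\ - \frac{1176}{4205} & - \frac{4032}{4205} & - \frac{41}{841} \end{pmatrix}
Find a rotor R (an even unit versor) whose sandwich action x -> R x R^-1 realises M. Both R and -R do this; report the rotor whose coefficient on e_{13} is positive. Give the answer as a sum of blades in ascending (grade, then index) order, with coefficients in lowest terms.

Method: write R = a + b12*e_{12} + b13*e_{13} + b23*e_{23} with a^2 + b12^2 + b13^2 + b23^2 = 1 (so R^-1 = ~R). Expanding the columns R e_j ~R gives tr M = 4a^2 - 1 and, from the antisymmetric part, M21 - M12 = -4a*b12, M13 - M31 = 4a*b13, M32 - M23 = -4a*b23.
Here tr M = \frac{183}{841}, so a^2 = (1 + tr M)/4 = \frac{256}{841} and a = ±\frac{16}{29}. Taking a = \frac{16}{29}: M21 - M12 = -\frac{768}{841}, M13 - M31 = \frac{5376}{4205}, M32 - M23 = -\frac{4032}{4205}, giving b12 = \frac{12}{29}, b13 = \frac{84}{145}, b23 = \frac{63}{145}, i.e. R = \frac{16}{29} + \frac{12}{29} e_{12} + \frac{84}{145} e_{13} + \frac{63}{145} e_{23}.
Its e_{13} coefficient is already positive.
Answer: \frac{16}{29} + \frac{12}{29} e_{12} + \frac{84}{145} e_{13} + \frac{63}{145} e_{23}. Recall the cover is two-to-one: with M of trace \frac{183}{841}, both preimages act alike, and the stated e_{13} sign chooses the sheet.


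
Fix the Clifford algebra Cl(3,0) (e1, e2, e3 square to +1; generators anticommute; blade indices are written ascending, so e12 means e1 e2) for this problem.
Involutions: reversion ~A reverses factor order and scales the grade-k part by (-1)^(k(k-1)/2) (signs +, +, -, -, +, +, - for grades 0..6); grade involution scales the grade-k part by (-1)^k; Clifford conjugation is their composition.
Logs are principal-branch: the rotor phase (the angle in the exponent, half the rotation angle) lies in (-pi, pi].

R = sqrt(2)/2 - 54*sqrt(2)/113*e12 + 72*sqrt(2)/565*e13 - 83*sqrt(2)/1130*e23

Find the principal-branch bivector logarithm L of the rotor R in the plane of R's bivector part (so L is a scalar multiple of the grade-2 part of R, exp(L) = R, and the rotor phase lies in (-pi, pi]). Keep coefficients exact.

The scalar part of R is sqrt(2)/2, which pins the rotor phase on the principal branch; dividing the bivector part by the sine of that phase recovers the unit plane, and L is the phase times that plane.
Concretely: cos(phase) = sqrt(2)/2 gives phase = ±pi/4, and since phase/sin(phase) is even the sign is immaterial: L = (phase/sin(phase)) * <R>_2 = (sqrt(2)*pi/4) * <R>_2.
Answer: -27*pi/113*e12 + 36*pi/565*e13 - 83*pi/2260*e23


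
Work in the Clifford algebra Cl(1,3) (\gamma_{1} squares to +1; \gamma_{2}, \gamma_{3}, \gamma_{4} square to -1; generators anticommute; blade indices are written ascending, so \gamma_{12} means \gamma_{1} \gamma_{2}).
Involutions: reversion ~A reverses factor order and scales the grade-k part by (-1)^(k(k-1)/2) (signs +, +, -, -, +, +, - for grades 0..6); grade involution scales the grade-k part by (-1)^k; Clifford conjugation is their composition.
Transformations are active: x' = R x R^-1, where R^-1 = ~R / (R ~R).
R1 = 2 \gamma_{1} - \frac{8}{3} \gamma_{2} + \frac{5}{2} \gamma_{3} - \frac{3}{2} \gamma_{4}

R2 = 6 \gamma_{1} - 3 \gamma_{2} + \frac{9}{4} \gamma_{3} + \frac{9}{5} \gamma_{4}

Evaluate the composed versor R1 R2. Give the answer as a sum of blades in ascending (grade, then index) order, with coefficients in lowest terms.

Distribute over the terms of R1 (each basis-blade product reordered to ascending indices, repeated generators contracted through their squares):
(2 \gamma_{1}) R2 = 12 - 6 \gamma_{12} + \frac{9}{2} \gamma_{13} + \frac{18}{5} \gamma_{14}
(-\frac{8}{3} \gamma_{2}) R2 = -8 + 16 \gamma_{12} - 6 \gamma_{23} - \frac{24}{5} \gamma_{24}
(\frac{5}{2} \gamma_{3}) R2 = -\frac{45}{8} - 15 \gamma_{13} + \frac{15}{2} \gamma_{23} + \frac{9}{2} \gamma_{34}
(-\frac{3}{2} \gamma_{4}) R2 = \frac{27}{10} + 9 \gamma_{14} - \frac{9}{2} \gamma_{24} + \frac{27}{8} \gamma_{34}
Summing the partial products and collecting blades:
Answer: \frac{43}{40} + 10 \gamma_{12} - \frac{21}{2} \gamma_{13} + \frac{63}{5} \gamma_{14} + \frac{3}{2} \gamma_{23} - \frac{93}{10} \gamma_{24} + \frac{63}{8} \gamma_{34}


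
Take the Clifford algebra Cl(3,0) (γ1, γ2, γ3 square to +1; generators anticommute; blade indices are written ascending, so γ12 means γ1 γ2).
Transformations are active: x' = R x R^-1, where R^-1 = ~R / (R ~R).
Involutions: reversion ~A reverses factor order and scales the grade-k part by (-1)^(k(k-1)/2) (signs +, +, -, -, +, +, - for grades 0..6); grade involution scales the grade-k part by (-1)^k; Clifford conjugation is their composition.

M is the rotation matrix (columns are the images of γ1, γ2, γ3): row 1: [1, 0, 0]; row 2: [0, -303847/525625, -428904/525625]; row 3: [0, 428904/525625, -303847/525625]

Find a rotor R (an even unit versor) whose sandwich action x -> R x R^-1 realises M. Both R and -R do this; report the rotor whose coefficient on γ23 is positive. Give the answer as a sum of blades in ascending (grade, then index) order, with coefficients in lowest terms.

Method: write R = a + b12*γ12 + b13*γ13 + b23*γ23 with a^2 + b12^2 + b13^2 + b23^2 = 1 (so R^-1 = ~R). Expanding the columns R e_j ~R gives tr M = 4a^2 - 1 and, from the antisymmetric part, M21 - M12 = -4a*b12, M13 - M31 = 4a*b13, M32 - M23 = -4a*b23.
Here tr M = -82069/525625, so a^2 = (1 + tr M)/4 = 110889/525625 and a = ±333/725. Taking a = 333/725: M21 - M12 = 0, M13 - M31 = 0, M32 - M23 = 857808/525625, giving b12 = 0, b13 = 0, b23 = -644/725, i.e. R = 333/725 - 644/725*γ23.
Its γ23 coefficient is negative, so report the other preimage -R.
Answer: -333/725 + 644/725*γ23. Sheet selection: the two-to-one cover makes ±R indistinguishable at the matrix level (trace -82069/525625), so uniqueness comes from the required sign on γ23.


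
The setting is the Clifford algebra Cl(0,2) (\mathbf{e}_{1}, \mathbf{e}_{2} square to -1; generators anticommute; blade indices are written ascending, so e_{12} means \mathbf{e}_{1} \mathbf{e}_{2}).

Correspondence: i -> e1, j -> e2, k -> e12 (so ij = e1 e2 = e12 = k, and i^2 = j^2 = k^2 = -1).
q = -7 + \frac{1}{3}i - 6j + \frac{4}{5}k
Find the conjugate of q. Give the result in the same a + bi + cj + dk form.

In blades: q = -7 + \frac{1}{3} e_{1} - 6 e_{2} + \frac{4}{5} e_{12}.
Conjugation here is Clifford conjugation: the scalar is fixed and the grade-1 and grade-2 blades all flip sign, giving -7 - \frac{1}{3} e_{1} + 6 e_{2} - \frac{4}{5} e_{12}; translating back:
Answer: -7 - \frac{1}{3}i + 6j - \frac{4}{5}k


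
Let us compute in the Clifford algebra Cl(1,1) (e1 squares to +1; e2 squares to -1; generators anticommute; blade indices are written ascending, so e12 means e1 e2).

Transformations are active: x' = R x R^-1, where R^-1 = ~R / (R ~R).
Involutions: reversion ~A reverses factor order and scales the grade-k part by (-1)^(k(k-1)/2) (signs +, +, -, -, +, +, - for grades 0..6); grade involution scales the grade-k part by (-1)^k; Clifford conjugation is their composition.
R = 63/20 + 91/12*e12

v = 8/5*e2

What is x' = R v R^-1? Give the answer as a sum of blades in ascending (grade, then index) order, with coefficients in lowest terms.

~R = 63/20 - 91/12*e12, and R ~R = -21413/450, so R^-1 = ~R / (-21413/450).
R v = -182/15*e1 + 126/25*e2
Answer: 702/437*e1 - 4954/2185*e2


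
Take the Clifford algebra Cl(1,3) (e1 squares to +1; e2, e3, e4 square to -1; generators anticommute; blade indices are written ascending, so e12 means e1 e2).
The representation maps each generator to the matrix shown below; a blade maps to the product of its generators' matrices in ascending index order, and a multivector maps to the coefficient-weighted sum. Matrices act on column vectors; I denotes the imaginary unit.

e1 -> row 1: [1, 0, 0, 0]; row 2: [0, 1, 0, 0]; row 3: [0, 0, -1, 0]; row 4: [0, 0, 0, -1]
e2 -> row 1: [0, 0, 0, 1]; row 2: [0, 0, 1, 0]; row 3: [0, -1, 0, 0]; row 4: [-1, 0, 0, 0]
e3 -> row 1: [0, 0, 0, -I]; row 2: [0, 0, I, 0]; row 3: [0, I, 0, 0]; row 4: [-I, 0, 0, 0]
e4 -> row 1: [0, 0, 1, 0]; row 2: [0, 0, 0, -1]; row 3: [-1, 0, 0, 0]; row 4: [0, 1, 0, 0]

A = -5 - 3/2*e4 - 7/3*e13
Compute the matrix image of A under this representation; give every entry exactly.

Bivector images (products of the table entries): rho(e13) = rho(e1)rho(e3) = row 1: [0, 0, 0, -I]; row 2: [0, 0, I, 0]; row 3: [0, -I, 0, 0]; row 4: [I, 0, 0, 0].
M = (-5)*1 + (-3/2)*rho(e4) + (-7/3)*rho(e13), summed entrywise (1 is the identity matrix):
Answer: row 1: [-5, 0, -3/2, 7*I/3]; row 2: [0, -5, -7*I/3, 3/2]; row 3: [3/2, 7*I/3, -5, 0]; row 4: [-7*I/3, -3/2, 0, -5]


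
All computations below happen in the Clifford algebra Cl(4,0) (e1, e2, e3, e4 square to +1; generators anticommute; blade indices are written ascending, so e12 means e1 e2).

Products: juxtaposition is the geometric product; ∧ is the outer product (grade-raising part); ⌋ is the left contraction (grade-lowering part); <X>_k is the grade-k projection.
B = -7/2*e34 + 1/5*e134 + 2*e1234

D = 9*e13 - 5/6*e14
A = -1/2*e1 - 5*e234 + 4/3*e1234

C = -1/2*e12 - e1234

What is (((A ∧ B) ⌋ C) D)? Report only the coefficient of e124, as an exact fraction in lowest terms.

step 1: 7/4*e134
step 2: 7/4*e2
step 3: -63/4*e123 + 35/24*e124
Answer: 35/24


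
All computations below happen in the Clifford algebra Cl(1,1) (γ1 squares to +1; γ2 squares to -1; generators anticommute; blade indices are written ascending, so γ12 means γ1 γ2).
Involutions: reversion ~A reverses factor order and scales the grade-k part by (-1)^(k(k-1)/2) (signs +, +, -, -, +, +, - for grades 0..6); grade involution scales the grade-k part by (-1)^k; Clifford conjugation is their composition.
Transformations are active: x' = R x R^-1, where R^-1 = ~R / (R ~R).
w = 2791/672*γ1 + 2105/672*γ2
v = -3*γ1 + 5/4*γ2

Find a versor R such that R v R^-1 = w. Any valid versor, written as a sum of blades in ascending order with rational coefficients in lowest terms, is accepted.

The midline construction: v and w both square to 119/16, so reflecting in their sum 775/672*γ1 + 2945/672*γ2 exchanges them.
Answer: 775/672*γ1 + 2945/672*γ2


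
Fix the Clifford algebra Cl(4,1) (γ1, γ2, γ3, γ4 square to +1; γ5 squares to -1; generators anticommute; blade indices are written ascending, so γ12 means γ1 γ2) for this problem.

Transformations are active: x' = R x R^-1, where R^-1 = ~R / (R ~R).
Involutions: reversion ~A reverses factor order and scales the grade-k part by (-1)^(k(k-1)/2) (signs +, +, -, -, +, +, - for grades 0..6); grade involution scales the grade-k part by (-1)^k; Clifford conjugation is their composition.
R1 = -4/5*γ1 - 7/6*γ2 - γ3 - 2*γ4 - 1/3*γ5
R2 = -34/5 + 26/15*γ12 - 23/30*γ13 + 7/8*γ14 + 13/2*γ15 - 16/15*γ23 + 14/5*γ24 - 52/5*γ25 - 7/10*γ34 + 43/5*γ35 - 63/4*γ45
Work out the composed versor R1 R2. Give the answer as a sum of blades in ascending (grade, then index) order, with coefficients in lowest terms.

Distribute over the terms of R1 (each basis-blade product reordered to ascending indices, repeated generators contracted through their squares):
(-4/5*γ1) R2 = 136/25*γ1 - 104/75*γ2 + 46/75*γ3 - 7/10*γ4 - 26/5*γ5 + 64/75*γ123 - 56/25*γ124 + 208/25*γ125 + 14/25*γ134 - 172/25*γ135 + 63/5*γ145
(-7/6*γ2) R2 = 91/45*γ1 + 119/15*γ2 + 56/45*γ3 - 49/15*γ4 + 182/15*γ5 - 161/180*γ123 + 49/48*γ124 + 91/12*γ125 + 49/60*γ234 - 301/30*γ235 + 147/8*γ245
(-γ3) R2 = -23/30*γ1 - 16/15*γ2 + 34/5*γ3 + 7/10*γ4 - 43/5*γ5 - 26/15*γ123 + 7/8*γ134 + 13/2*γ135 + 14/5*γ234 - 52/5*γ235 + 63/4*γ345
(-2*γ4) R2 = 7/4*γ1 + 28/5*γ2 - 7/5*γ3 + 68/5*γ4 + 63/2*γ5 - 52/15*γ124 + 23/15*γ134 + 13*γ145 + 32/15*γ234 - 104/5*γ245 + 86/5*γ345
(-1/3*γ5) R2 = -13/6*γ1 + 52/15*γ2 - 43/15*γ3 + 21/4*γ4 + 34/15*γ5 - 26/45*γ125 + 23/90*γ135 - 7/24*γ145 + 16/45*γ235 - 14/15*γ245 + 7/30*γ345
Summing the partial products and collecting blades:
Answer: 5651/900*γ1 + 1091/75*γ2 + 988/225*γ3 + 187/12*γ4 + 321/10*γ5 - 1597/900*γ123 - 5623/1200*γ124 + 13793/900*γ125 + 1781/600*γ134 - 28/225*γ135 + 3037/120*γ145 + 23/4*γ234 - 1807/90*γ235 - 403/120*γ245 + 1991/60*γ345


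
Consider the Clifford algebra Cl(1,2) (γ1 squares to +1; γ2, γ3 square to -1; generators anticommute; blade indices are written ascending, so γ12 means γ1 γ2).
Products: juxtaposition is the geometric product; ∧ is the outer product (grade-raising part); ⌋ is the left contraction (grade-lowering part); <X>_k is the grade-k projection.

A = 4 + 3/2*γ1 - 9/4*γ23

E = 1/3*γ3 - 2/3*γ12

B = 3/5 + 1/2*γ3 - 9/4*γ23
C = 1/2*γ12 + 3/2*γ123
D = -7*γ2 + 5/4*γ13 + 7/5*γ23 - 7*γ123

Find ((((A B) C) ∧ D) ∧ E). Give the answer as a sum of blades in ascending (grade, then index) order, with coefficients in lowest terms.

step 1: -213/80 + 9/10*γ1 + 9/8*γ2 + 2*γ3 + 3/4*γ13 - 207/20*γ23 - 27/8*γ123
step 2: 81/16 + 1287/80*γ1 - 27/40*γ2 - 27/16*γ3 - 693/160*γ12 - 279/80*γ13 + 69/40*γ23 - 479/160*γ123
step 3: -567/16*γ2 - 9009/80*γ12 + 405/64*γ13 - 189/40*γ23 - 29187/800*γ123
step 4: -189/16*γ23 - 3003/80*γ123
Answer: -189/16*γ23 - 3003/80*γ123


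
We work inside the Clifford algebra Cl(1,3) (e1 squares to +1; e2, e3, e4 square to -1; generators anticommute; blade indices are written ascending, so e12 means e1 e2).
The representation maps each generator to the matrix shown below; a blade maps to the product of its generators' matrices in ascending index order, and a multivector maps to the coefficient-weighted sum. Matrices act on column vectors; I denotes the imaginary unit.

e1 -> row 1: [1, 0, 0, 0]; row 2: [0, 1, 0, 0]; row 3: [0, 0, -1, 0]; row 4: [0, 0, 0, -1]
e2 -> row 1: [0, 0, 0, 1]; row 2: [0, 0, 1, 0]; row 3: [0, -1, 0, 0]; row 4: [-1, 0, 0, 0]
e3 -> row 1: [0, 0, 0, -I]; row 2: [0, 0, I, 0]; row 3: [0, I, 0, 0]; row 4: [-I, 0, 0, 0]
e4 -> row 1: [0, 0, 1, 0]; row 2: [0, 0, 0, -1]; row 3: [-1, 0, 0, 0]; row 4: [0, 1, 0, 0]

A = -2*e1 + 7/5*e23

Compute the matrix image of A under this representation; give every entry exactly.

Bivector images (products of the table entries): rho(e23) = rho(e2)rho(e3) = row 1: [-I, 0, 0, 0]; row 2: [0, I, 0, 0]; row 3: [0, 0, -I, 0]; row 4: [0, 0, 0, I].
M = (-2)*rho(e1) + (7/5)*rho(e23), summed entrywise:
Answer: row 1: [-2 - 7*I/5, 0, 0, 0]; row 2: [0, -2 + 7*I/5, 0, 0]; row 3: [0, 0, 2 - 7*I/5, 0]; row 4: [0, 0, 0, 2 + 7*I/5]


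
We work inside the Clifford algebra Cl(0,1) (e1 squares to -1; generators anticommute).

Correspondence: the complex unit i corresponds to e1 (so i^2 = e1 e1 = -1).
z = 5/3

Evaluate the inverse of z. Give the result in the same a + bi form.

In blades: z = 5/3.
With qbar = 5/3 (scalar fixed, mapped units negated), z qbar = 25/9 (the sum of squared coefficients), so z^-1 = qbar / (25/9) = 3/5; translating back:
Answer: 3/5


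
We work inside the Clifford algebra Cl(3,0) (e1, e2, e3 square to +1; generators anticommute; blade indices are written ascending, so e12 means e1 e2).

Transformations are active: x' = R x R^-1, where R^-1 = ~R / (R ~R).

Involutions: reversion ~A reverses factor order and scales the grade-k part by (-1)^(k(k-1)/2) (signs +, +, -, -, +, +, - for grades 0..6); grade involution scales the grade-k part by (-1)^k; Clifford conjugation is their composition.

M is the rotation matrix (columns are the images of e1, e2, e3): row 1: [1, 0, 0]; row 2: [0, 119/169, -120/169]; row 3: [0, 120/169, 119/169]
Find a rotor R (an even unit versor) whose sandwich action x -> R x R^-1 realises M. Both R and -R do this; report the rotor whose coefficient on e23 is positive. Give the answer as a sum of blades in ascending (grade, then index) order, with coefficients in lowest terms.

Method: write R = a + b12*e12 + b13*e13 + b23*e23 with a^2 + b12^2 + b13^2 + b23^2 = 1 (so R^-1 = ~R). Expanding the columns R e_j ~R gives tr M = 4a^2 - 1 and, from the antisymmetric part, M21 - M12 = -4a*b12, M13 - M31 = 4a*b13, M32 - M23 = -4a*b23.
Here tr M = 407/169, so a^2 = (1 + tr M)/4 = 144/169 and a = ±12/13. Taking a = 12/13: M21 - M12 = 0, M13 - M31 = 0, M32 - M23 = 240/169, giving b12 = 0, b13 = 0, b23 = -5/13, i.e. R = 12/13 - 5/13*e23.
Its e23 coefficient is negative, so report the other preimage -R.
Answer: -12/13 + 5/13*e23. Sheet selection: the two-to-one cover makes ±R indistinguishable at the matrix level (trace 407/169), so uniqueness comes from the required sign on e23.


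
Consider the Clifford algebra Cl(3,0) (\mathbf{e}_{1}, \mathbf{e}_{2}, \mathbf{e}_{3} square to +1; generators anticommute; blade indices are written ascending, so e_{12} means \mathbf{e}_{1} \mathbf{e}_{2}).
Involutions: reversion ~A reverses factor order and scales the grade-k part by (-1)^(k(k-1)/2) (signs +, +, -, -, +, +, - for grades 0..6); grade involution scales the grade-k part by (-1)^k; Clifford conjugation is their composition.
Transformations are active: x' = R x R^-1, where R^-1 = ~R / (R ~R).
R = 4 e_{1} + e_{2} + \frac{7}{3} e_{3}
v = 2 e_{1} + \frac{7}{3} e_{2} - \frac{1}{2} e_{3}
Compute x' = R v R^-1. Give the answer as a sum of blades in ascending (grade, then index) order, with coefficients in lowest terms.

~R = 4 e_{1} + e_{2} + \frac{7}{3} e_{3}, and R ~R = \frac{202}{9}, so R^-1 = ~R / (\frac{202}{9}).
R v = \frac{55}{6} + \frac{22}{3} e_{12} - \frac{20}{3} e_{13} - \frac{107}{18} e_{23}
Answer: \frac{128}{101} e_{1} - \frac{919}{606} e_{2} + \frac{243}{101} e_{3}


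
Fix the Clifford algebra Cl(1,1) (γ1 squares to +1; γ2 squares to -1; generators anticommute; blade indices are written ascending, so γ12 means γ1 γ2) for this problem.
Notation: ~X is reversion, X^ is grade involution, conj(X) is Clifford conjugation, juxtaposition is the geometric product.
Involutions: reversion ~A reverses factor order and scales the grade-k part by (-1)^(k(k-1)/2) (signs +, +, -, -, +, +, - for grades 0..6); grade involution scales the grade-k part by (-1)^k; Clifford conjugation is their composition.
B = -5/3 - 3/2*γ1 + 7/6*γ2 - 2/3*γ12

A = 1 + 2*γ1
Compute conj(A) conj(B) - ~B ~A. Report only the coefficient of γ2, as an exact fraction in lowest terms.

first term: -14/3 + 29/6*γ1 - 5/2*γ2 + 3*γ12
second term: -14/3 - 29/6*γ1 - 1/6*γ2 - 5/3*γ12
Answer: -7/3


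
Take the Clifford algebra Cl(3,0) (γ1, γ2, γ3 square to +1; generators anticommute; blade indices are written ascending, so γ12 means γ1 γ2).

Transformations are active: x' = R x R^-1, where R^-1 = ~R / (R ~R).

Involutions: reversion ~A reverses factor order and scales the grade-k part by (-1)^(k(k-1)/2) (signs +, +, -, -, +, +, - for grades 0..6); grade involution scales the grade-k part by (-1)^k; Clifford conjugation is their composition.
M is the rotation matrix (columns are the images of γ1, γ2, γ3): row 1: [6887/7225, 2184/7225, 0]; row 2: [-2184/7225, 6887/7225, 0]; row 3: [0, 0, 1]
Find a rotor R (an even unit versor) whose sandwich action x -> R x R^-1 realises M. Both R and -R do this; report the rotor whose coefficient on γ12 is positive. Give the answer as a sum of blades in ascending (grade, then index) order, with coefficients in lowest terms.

Method: write R = a + b12*γ12 + b13*γ13 + b23*γ23 with a^2 + b12^2 + b13^2 + b23^2 = 1 (so R^-1 = ~R). Expanding the columns R e_j ~R gives tr M = 4a^2 - 1 and, from the antisymmetric part, M21 - M12 = -4a*b12, M13 - M31 = 4a*b13, M32 - M23 = -4a*b23.
Here tr M = 20999/7225, so a^2 = (1 + tr M)/4 = 7056/7225 and a = ±84/85. Taking a = 84/85: M21 - M12 = -4368/7225, M13 - M31 = 0, M32 - M23 = 0, giving b12 = 13/85, b13 = 0, b23 = 0, i.e. R = 84/85 + 13/85*γ12.
Its γ12 coefficient is already positive.
Answer: 84/85 + 13/85*γ12. Key observation: the double cover Spin(3) -> SO(3) sends R and -R to the same matrix (trace 20999/7225 here), so the stated sign of the γ12 coefficient is what selects one sheet.


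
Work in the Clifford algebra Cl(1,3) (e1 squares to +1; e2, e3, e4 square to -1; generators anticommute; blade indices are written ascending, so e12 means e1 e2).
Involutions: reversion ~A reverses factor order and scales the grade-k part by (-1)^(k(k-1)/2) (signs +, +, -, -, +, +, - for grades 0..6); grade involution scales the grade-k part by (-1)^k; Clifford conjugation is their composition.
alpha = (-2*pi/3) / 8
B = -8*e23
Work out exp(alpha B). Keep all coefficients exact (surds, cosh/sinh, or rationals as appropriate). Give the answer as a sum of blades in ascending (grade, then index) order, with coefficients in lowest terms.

B^2 = (-8)^2*(e23)^2 = 64*(-1) = -64 (a basis 2-blade squares to minus the product of its generators' squares).
B^2 = -64 — since the square is negative, the closed form is circular: l = 8, alpha*l = -2*pi/3, so exp(alpha B) = cos(-2*pi/3) + (sin(-2*pi/3)/8)*B = -1/2 + (-sqrt(3)/16)*B.
Answer: -1/2 + sqrt(3)/2*e23


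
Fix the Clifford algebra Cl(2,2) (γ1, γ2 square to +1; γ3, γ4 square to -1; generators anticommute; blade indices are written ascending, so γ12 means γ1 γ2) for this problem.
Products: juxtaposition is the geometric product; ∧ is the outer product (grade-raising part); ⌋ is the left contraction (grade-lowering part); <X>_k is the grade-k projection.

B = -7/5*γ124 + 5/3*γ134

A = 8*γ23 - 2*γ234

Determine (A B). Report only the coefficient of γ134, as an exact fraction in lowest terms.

step 1: -10/3*γ12 + 14/5*γ13 - 40/3*γ124 + 56/5*γ134
Answer: 56/5


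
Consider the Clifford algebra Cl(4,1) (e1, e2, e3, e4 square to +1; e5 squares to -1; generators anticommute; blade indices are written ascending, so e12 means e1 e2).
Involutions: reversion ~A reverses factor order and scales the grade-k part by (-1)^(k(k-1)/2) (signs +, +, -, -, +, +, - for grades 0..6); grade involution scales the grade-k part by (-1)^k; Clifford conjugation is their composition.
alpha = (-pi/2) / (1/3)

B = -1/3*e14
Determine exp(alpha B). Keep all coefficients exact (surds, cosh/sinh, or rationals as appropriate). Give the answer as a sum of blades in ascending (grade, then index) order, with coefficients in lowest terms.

B^2 = (-1/3)^2*(e14)^2 = 1/9*(-1) = -1/9 (a basis 2-blade squares to minus the product of its generators' squares).
B^2 = -1/9 — B^2 < 0, so the exponential closes trigonometrically: l = 1/3, alpha*l = -pi/2, so exp(alpha B) = cos(-pi/2) + (sin(-pi/2)/(1/3))*B = 0 + (-3)*B.
Answer: e14


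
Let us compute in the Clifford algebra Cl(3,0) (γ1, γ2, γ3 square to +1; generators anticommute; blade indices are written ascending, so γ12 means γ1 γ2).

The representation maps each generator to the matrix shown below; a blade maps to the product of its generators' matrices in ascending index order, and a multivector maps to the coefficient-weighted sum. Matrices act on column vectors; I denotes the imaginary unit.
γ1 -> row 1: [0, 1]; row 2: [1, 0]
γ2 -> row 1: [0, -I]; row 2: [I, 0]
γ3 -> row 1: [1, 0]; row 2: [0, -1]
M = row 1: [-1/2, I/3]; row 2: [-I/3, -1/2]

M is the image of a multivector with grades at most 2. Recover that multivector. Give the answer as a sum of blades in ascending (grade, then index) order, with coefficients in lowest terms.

Method: 1, rho(γ1), rho(γ2), rho(γ3) form a trace-orthogonal basis of the 2x2 complex matrices (tr(X Y) = 2 if X = Y, else 0), so M = m0*1 + m1*rho(γ1) + m2*rho(γ2) + m3*rho(γ3) with m0 = tr(M)/2 = -1/2, m1 = tr(M rho(γ1))/2 = 0, m2 = tr(M rho(γ2))/2 = -1/3, m3 = tr(M rho(γ3))/2 = 0.
Multiplying table entries, the bivector images are rho(γ12) = I*rho(γ3), rho(γ13) = -I*rho(γ2), rho(γ23) = I*rho(γ1); with real blade coefficients the real parts of m0..m3 are the coefficients of 1, γ1, γ2, γ3 and the imaginary parts give the bivectors (γ23: Im m1, γ13: -Im m2, γ12: Im m3).
Answer: -1/2 - 1/3*γ2
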